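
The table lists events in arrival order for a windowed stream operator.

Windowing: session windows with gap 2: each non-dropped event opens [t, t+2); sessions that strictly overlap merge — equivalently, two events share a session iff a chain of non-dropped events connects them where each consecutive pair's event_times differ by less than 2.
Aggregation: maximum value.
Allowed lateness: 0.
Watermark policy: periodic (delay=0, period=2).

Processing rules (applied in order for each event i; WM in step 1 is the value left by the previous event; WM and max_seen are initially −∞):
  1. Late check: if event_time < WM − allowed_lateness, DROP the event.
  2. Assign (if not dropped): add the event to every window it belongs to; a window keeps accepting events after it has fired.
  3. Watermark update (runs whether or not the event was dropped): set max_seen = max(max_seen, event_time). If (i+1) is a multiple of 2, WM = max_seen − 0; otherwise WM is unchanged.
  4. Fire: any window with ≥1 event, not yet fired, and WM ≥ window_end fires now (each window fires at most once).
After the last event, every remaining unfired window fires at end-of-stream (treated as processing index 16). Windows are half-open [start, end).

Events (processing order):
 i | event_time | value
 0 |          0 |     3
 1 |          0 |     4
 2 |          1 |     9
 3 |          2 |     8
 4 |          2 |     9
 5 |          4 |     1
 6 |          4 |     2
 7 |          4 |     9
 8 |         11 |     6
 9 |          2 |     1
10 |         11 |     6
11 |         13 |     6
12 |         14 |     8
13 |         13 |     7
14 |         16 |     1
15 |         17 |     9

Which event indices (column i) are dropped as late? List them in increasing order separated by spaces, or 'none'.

i=0 t=0 v=3: → [0,2); WM=−∞
i=1 t=0 v=4: → [0,2); WM=0
i=2 t=1 v=9: → [0,3); WM=0
i=3 t=2 v=8: → [0,4); WM=2
i=4 t=2 v=9: → [0,4); WM=2
i=5 t=4 v=1: → [4,6); WM=4
i=6 t=4 v=2: → [4,6); WM=4
i=7 t=4 v=9: → [4,6); WM=4
i=8 t=11 v=6: → [11,13); WM=4
i=9 t=2 v=1: DROP (t<4-0); WM=11
i=10 t=11 v=6: → [11,13); WM=11
i=11 t=13 v=6: → [13,15); WM=13
i=12 t=14 v=8: → [13,16); WM=13
i=13 t=13 v=7: → [13,16); WM=14
i=14 t=16 v=1: → [16,18); WM=14
i=15 t=17 v=9: → [16,19); WM=17

9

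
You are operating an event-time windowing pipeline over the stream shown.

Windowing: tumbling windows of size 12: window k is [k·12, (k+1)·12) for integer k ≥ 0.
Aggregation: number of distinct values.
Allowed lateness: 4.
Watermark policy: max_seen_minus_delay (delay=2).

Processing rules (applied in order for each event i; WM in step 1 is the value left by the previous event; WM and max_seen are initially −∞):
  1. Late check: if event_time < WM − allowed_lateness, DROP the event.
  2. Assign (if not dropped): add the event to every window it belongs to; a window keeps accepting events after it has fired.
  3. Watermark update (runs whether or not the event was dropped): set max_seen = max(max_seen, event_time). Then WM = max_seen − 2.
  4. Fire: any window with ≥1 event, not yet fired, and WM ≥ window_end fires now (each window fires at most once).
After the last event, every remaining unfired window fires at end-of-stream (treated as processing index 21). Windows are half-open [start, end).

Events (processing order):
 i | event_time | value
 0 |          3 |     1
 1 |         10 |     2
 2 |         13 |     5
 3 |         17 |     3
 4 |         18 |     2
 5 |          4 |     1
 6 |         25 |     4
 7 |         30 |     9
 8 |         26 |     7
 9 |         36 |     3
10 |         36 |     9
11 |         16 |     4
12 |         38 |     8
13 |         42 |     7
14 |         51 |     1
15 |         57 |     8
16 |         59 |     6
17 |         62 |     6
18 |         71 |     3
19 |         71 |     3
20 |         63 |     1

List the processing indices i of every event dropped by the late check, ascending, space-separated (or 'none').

i=0 t=3 v=1: → [0,12); WM=1
i=1 t=10 v=2: → [0,12); WM=8
i=2 t=13 v=5: → [12,24); WM=11
i=3 t=17 v=3: → [12,24); WM=15; [0,12) fires=2
i=4 t=18 v=2: → [12,24); WM=16
i=5 t=4 v=1: DROP (t<16-4); WM=16
i=6 t=25 v=4: → [24,36); WM=23
i=7 t=30 v=9: → [24,36); WM=28; [12,24) fires=3
i=8 t=26 v=7: → [24,36); WM=28
i=9 t=36 v=3: → [36,48); WM=34
i=10 t=36 v=9: → [36,48); WM=34
i=11 t=16 v=4: DROP (t<34-4); WM=34
i=12 t=38 v=8: → [36,48); WM=36; [24,36) fires=3
i=13 t=42 v=7: → [36,48); WM=40
i=14 t=51 v=1: → [48,60); WM=49; [36,48) fires=4
i=15 t=57 v=8: → [48,60); WM=55
i=16 t=59 v=6: → [48,60); WM=57
i=17 t=62 v=6: → [60,72); WM=60; [48,60) fires=3
i=18 t=71 v=3: → [60,72); WM=69
i=19 t=71 v=3: → [60,72); WM=69
i=20 t=63 v=1: DROP (t<69-4); WM=69

5 11 20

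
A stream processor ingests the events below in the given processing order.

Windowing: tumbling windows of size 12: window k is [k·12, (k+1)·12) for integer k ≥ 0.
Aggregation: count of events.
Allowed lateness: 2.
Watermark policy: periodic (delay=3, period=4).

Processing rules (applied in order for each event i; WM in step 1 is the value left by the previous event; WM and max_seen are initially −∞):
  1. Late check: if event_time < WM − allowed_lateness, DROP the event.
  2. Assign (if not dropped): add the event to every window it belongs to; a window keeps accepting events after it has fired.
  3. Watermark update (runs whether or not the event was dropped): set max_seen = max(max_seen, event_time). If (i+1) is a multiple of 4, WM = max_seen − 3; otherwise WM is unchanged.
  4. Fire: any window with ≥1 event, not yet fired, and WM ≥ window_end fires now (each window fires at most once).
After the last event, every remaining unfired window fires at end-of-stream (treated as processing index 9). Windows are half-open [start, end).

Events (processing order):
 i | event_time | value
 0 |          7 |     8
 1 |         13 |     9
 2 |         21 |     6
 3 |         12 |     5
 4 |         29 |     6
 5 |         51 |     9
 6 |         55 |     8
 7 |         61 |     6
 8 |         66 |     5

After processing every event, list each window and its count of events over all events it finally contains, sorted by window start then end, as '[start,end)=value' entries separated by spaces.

[0,12)=1 [12,24)=3 [24,36)=1 [48,60)=2 [60,72)=2

i=0 t=7 v=8: → [0,12); WM=−∞
i=1 t=13 v=9: → [12,24); WM=−∞
i=2 t=21 v=6: → [12,24); WM=−∞
i=3 t=12 v=5: → [12,24); WM=18; [0,12) fires=1
i=4 t=29 v=6: → [24,36); WM=18
i=5 t=51 v=9: → [48,60); WM=18
i=6 t=55 v=8: → [48,60); WM=18
i=7 t=61 v=6: → [60,72); WM=58; [12,24) fires=3 [24,36) fires=1
i=8 t=66 v=5: → [60,72); WM=58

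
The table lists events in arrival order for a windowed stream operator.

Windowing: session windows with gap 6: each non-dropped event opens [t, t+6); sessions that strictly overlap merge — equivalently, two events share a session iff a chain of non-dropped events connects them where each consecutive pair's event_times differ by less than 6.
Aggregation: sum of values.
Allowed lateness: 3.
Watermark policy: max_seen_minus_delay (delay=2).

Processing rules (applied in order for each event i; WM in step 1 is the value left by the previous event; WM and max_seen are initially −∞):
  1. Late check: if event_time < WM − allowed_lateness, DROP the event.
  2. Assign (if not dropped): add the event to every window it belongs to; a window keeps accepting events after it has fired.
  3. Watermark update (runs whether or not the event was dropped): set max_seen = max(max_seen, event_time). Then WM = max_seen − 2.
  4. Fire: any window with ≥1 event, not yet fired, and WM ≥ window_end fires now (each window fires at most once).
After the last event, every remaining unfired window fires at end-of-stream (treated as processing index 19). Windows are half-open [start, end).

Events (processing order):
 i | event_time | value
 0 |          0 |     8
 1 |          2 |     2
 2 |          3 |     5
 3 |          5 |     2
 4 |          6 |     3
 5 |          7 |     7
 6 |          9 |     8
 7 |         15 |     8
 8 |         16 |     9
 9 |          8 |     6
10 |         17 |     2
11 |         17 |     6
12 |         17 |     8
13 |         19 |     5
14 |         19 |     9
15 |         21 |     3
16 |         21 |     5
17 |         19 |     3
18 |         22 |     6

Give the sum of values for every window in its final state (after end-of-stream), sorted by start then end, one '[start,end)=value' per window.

i=0 t=0 v=8: → [0,6); WM=-2
i=1 t=2 v=2: → [0,8); WM=0
i=2 t=3 v=5: → [0,9); WM=1
i=3 t=5 v=2: → [0,11); WM=3
i=4 t=6 v=3: → [0,12); WM=4
i=5 t=7 v=7: → [0,13); WM=5
i=6 t=9 v=8: → [0,15); WM=7
i=7 t=15 v=8: → [15,21); WM=13
i=8 t=16 v=9: → [15,22); WM=14
i=9 t=8 v=6: DROP (t<14-3); WM=14
i=10 t=17 v=2: → [15,23); WM=15
i=11 t=17 v=6: → [15,23); WM=15
i=12 t=17 v=8: → [15,23); WM=15
i=13 t=19 v=5: → [15,25); WM=17
i=14 t=19 v=9: → [15,25); WM=17
i=15 t=21 v=3: → [15,27); WM=19
i=16 t=21 v=5: → [15,27); WM=19
i=17 t=19 v=3: → [15,27); WM=19
i=18 t=22 v=6: → [15,28); WM=20

[0,15)=35 [15,28)=64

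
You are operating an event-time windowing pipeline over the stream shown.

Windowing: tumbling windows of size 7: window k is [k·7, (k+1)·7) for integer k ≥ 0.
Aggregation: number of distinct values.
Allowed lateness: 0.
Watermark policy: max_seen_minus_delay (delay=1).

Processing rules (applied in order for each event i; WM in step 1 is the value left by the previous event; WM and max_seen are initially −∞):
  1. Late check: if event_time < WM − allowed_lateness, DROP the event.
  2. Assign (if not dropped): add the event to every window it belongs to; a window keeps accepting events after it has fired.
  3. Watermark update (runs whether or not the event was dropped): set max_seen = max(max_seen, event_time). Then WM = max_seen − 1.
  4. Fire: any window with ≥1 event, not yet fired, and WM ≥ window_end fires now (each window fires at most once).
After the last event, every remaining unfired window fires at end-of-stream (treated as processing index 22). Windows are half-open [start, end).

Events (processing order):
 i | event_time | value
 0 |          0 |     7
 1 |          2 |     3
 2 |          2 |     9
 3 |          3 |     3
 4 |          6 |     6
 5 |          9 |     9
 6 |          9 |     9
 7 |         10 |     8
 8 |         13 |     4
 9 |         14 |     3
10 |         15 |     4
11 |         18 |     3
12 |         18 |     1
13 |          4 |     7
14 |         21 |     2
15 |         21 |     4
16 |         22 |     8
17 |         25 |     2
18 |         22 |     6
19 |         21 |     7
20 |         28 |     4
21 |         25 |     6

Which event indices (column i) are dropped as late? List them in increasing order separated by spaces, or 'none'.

i=0 t=0 v=7: → [0,7); WM=-1
i=1 t=2 v=3: → [0,7); WM=1
i=2 t=2 v=9: → [0,7); WM=1
i=3 t=3 v=3: → [0,7); WM=2
i=4 t=6 v=6: → [0,7); WM=5
i=5 t=9 v=9: → [7,14); WM=8; [0,7) fires=4
i=6 t=9 v=9: → [7,14); WM=8
i=7 t=10 v=8: → [7,14); WM=9
i=8 t=13 v=4: → [7,14); WM=12
i=9 t=14 v=3: → [14,21); WM=13
i=10 t=15 v=4: → [14,21); WM=14; [7,14) fires=3
i=11 t=18 v=3: → [14,21); WM=17
i=12 t=18 v=1: → [14,21); WM=17
i=13 t=4 v=7: DROP (t<17-0); WM=17
i=14 t=21 v=2: → [21,28); WM=20
i=15 t=21 v=4: → [21,28); WM=20
i=16 t=22 v=8: → [21,28); WM=21; [14,21) fires=3
i=17 t=25 v=2: → [21,28); WM=24
i=18 t=22 v=6: DROP (t<24-0); WM=24
i=19 t=21 v=7: DROP (t<24-0); WM=24
i=20 t=28 v=4: → [28,35); WM=27
i=21 t=25 v=6: DROP (t<27-0); WM=27

13 18 19 21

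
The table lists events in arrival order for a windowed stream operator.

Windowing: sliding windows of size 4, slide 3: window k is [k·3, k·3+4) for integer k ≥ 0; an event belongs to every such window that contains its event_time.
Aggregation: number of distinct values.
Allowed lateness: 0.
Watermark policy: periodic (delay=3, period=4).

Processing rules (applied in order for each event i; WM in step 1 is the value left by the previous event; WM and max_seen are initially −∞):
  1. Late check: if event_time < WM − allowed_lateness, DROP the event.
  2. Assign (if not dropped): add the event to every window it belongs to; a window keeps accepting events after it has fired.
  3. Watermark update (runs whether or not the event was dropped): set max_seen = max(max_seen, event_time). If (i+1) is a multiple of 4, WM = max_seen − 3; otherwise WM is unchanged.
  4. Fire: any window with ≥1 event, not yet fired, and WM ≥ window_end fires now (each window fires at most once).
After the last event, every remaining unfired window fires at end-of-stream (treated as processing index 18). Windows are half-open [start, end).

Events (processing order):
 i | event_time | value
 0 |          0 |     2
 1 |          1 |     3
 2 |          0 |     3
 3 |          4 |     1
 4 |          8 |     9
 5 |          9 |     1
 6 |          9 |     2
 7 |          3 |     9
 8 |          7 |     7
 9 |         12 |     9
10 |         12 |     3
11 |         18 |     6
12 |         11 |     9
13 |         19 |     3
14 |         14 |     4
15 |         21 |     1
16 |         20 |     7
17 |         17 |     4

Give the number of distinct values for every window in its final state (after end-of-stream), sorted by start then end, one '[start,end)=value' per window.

[0,4)=3 [3,7)=2 [6,10)=4 [9,13)=4 [12,16)=2 [15,19)=1 [18,22)=4 [21,25)=1

i=0 t=0 v=2: → [0,4); WM=−∞
i=1 t=1 v=3: → [0,4); WM=−∞
i=2 t=0 v=3: → [0,4); WM=−∞
i=3 t=4 v=1: → [3,7); WM=1
i=4 t=8 v=9: → [6,10); WM=1
i=5 t=9 v=1: → [9,13),[6,10); WM=1
i=6 t=9 v=2: → [9,13),[6,10); WM=1
i=7 t=3 v=9: → [3,7),[0,4); WM=6; [0,4) fires=3
i=8 t=7 v=7: → [6,10); WM=6
i=9 t=12 v=9: → [12,16),[9,13); WM=6
i=10 t=12 v=3: → [12,16),[9,13); WM=6
i=11 t=18 v=6: → [18,22),[15,19); WM=15; [3,7) fires=2 [6,10) fires=4 [9,13) fires=4
i=12 t=11 v=9: DROP (t<15-0); WM=15
i=13 t=19 v=3: → [18,22); WM=15
i=14 t=14 v=4: DROP (t<15-0); WM=15
i=15 t=21 v=1: → [21,25),[18,22); WM=18; [12,16) fires=2
i=16 t=20 v=7: → [18,22); WM=18
i=17 t=17 v=4: DROP (t<18-0); WM=18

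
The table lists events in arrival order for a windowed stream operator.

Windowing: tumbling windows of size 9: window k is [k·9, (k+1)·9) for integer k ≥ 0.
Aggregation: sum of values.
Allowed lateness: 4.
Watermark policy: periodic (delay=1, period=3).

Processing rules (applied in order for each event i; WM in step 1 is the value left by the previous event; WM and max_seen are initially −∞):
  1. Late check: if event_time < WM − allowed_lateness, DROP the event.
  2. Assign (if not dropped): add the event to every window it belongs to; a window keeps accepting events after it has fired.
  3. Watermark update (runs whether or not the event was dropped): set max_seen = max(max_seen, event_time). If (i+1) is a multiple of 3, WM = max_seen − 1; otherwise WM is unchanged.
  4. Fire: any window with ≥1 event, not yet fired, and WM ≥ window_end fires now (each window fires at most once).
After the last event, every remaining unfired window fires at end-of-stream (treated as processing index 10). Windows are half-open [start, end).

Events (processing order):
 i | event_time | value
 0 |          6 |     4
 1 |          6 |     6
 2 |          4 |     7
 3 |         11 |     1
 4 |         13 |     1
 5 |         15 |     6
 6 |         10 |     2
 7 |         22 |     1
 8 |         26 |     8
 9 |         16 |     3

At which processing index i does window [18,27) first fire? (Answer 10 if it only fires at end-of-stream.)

i=0 t=6 v=4: → [0,9); WM=−∞
i=1 t=6 v=6: → [0,9); WM=−∞
i=2 t=4 v=7: → [0,9); WM=5
i=3 t=11 v=1: → [9,18); WM=5
i=4 t=13 v=1: → [9,18); WM=5
i=5 t=15 v=6: → [9,18); WM=14; [0,9) fires=17
i=6 t=10 v=2: → [9,18); WM=14
i=7 t=22 v=1: → [18,27); WM=14
i=8 t=26 v=8: → [18,27); WM=25; [9,18) fires=10
i=9 t=16 v=3: DROP (t<25-4); WM=25

10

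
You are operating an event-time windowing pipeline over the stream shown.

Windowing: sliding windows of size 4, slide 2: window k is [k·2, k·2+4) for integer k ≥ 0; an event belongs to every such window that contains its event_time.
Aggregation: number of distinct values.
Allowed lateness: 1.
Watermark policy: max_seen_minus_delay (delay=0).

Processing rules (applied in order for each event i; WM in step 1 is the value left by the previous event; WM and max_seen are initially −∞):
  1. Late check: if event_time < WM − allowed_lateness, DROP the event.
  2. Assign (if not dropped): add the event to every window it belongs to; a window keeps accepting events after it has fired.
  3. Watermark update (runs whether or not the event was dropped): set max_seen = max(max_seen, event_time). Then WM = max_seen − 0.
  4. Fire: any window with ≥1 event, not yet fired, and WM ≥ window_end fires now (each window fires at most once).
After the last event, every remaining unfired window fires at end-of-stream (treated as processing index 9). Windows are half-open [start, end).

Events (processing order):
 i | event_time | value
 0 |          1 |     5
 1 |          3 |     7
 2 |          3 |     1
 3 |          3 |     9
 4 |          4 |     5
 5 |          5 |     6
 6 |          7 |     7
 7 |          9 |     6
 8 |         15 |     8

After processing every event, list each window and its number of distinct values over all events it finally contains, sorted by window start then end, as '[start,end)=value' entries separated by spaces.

i=0 t=1 v=5: → [0,4); WM=1
i=1 t=3 v=7: → [2,6),[0,4); WM=3
i=2 t=3 v=1: → [2,6),[0,4); WM=3
i=3 t=3 v=9: → [2,6),[0,4); WM=3
i=4 t=4 v=5: → [4,8),[2,6); WM=4; [0,4) fires=4
i=5 t=5 v=6: → [4,8),[2,6); WM=5
i=6 t=7 v=7: → [6,10),[4,8); WM=7; [2,6) fires=5
i=7 t=9 v=6: → [8,12),[6,10); WM=9; [4,8) fires=3
i=8 t=15 v=8: → [14,18),[12,16); WM=15; [6,10) fires=2 [8,12) fires=1

[0,4)=4 [2,6)=5 [4,8)=3 [6,10)=2 [8,12)=1 [12,16)=1 [14,18)=1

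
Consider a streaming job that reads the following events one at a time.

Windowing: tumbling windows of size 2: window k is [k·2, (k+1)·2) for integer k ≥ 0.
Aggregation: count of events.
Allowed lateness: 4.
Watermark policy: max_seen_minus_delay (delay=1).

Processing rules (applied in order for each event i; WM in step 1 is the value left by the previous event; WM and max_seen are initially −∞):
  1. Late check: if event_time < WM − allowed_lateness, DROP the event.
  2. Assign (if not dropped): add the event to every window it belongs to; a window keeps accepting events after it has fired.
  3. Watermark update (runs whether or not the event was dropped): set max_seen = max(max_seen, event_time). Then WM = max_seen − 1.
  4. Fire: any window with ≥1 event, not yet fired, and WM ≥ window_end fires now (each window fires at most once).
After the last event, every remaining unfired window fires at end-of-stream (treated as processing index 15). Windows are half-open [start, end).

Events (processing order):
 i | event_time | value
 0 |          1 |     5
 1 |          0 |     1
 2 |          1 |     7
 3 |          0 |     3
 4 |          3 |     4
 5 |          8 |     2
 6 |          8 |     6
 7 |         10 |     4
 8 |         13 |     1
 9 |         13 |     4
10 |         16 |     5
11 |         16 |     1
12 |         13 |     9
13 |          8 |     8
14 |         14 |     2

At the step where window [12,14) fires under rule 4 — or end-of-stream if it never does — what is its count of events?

2

i=0 t=1 v=5: → [0,2); WM=0
i=1 t=0 v=1: → [0,2); WM=0
i=2 t=1 v=7: → [0,2); WM=0
i=3 t=0 v=3: → [0,2); WM=0
i=4 t=3 v=4: → [2,4); WM=2; [0,2) fires=4
i=5 t=8 v=2: → [8,10); WM=7; [2,4) fires=1
i=6 t=8 v=6: → [8,10); WM=7
i=7 t=10 v=4: → [10,12); WM=9
i=8 t=13 v=1: → [12,14); WM=12; [8,10) fires=2 [10,12) fires=1
i=9 t=13 v=4: → [12,14); WM=12
i=10 t=16 v=5: → [16,18); WM=15; [12,14) fires=2
i=11 t=16 v=1: → [16,18); WM=15
i=12 t=13 v=9: → [12,14); WM=15
i=13 t=8 v=8: DROP (t<15-4); WM=15
i=14 t=14 v=2: → [14,16); WM=15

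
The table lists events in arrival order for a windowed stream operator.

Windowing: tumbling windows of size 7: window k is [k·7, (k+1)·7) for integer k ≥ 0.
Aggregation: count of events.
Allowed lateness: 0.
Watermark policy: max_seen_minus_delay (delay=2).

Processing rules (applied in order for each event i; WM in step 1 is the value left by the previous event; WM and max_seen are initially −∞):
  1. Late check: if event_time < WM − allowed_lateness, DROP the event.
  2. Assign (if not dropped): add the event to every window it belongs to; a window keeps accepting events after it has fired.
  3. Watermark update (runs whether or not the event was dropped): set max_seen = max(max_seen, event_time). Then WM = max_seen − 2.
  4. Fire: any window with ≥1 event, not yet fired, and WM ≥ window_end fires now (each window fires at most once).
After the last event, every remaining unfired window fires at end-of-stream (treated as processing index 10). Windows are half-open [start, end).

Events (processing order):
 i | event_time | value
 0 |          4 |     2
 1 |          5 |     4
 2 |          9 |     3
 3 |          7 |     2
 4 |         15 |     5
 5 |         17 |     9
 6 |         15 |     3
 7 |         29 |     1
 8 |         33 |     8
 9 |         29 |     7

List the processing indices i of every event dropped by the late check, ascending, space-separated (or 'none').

9

i=0 t=4 v=2: → [0,7); WM=2
i=1 t=5 v=4: → [0,7); WM=3
i=2 t=9 v=3: → [7,14); WM=7; [0,7) fires=2
i=3 t=7 v=2: → [7,14); WM=7
i=4 t=15 v=5: → [14,21); WM=13
i=5 t=17 v=9: → [14,21); WM=15; [7,14) fires=2
i=6 t=15 v=3: → [14,21); WM=15
i=7 t=29 v=1: → [28,35); WM=27; [14,21) fires=3
i=8 t=33 v=8: → [28,35); WM=31
i=9 t=29 v=7: DROP (t<31-0); WM=31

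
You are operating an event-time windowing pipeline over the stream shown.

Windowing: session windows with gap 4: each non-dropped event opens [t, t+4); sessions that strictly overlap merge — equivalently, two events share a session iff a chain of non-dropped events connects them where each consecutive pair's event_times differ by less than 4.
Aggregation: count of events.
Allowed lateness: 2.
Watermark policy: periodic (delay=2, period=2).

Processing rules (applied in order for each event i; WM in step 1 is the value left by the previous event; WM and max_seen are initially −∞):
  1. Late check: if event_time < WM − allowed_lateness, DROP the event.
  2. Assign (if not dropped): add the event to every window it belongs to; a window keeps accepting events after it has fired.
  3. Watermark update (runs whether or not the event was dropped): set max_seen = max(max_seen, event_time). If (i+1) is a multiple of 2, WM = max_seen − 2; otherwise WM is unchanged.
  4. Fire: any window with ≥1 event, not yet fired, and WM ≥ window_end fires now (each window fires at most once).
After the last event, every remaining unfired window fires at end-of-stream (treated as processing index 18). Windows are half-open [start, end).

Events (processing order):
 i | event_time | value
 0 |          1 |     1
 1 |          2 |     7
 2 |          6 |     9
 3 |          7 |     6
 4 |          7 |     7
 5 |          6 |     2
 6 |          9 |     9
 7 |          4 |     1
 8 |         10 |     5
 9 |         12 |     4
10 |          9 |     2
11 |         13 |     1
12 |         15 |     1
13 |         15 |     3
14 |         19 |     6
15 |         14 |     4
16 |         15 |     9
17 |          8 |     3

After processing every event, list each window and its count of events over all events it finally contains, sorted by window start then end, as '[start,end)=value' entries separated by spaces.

[1,19)=16 [19,23)=1

i=0 t=1 v=1: → [1,5); WM=−∞
i=1 t=2 v=7: → [1,6); WM=0
i=2 t=6 v=9: → [6,10); WM=0
i=3 t=7 v=6: → [6,11); WM=5
i=4 t=7 v=7: → [6,11); WM=5
i=5 t=6 v=2: → [6,11); WM=5
i=6 t=9 v=9: → [6,13); WM=5
i=7 t=4 v=1: → [1,13); WM=7
i=8 t=10 v=5: → [1,14); WM=7
i=9 t=12 v=4: → [1,16); WM=10
i=10 t=9 v=2: → [1,16); WM=10
i=11 t=13 v=1: → [1,17); WM=11
i=12 t=15 v=1: → [1,19); WM=11
i=13 t=15 v=3: → [1,19); WM=13
i=14 t=19 v=6: → [19,23); WM=13
i=15 t=14 v=4: → [1,19); WM=17
i=16 t=15 v=9: → [1,19); WM=17
i=17 t=8 v=3: DROP (t<17-2); WM=17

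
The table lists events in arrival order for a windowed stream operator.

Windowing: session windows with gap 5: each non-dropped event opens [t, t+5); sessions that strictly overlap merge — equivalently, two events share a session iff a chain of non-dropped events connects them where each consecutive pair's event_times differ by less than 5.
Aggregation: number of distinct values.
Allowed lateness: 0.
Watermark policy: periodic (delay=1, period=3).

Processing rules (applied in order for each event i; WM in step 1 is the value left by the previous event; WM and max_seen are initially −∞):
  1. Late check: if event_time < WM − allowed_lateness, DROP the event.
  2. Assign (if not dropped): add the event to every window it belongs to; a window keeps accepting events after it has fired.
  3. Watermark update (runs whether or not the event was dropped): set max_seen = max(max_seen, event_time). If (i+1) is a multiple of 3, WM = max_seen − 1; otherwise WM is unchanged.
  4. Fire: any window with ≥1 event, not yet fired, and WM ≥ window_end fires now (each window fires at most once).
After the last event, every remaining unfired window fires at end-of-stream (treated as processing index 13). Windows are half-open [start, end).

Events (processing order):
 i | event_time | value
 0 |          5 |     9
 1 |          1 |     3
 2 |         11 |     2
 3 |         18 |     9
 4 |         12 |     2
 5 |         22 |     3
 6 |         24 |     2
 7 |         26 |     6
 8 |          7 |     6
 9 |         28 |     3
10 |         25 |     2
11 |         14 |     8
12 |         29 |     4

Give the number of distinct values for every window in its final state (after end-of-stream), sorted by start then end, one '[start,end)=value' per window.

i=0 t=5 v=9: → [5,10); WM=−∞
i=1 t=1 v=3: → [1,10); WM=−∞
i=2 t=11 v=2: → [11,16); WM=10
i=3 t=18 v=9: → [18,23); WM=10
i=4 t=12 v=2: → [11,17); WM=10
i=5 t=22 v=3: → [18,27); WM=21
i=6 t=24 v=2: → [18,29); WM=21
i=7 t=26 v=6: → [18,31); WM=21
i=8 t=7 v=6: DROP (t<21-0); WM=25
i=9 t=28 v=3: → [18,33); WM=25
i=10 t=25 v=2: → [18,33); WM=25
i=11 t=14 v=8: DROP (t<25-0); WM=27
i=12 t=29 v=4: → [18,34); WM=27

[1,10)=2 [11,17)=1 [18,34)=5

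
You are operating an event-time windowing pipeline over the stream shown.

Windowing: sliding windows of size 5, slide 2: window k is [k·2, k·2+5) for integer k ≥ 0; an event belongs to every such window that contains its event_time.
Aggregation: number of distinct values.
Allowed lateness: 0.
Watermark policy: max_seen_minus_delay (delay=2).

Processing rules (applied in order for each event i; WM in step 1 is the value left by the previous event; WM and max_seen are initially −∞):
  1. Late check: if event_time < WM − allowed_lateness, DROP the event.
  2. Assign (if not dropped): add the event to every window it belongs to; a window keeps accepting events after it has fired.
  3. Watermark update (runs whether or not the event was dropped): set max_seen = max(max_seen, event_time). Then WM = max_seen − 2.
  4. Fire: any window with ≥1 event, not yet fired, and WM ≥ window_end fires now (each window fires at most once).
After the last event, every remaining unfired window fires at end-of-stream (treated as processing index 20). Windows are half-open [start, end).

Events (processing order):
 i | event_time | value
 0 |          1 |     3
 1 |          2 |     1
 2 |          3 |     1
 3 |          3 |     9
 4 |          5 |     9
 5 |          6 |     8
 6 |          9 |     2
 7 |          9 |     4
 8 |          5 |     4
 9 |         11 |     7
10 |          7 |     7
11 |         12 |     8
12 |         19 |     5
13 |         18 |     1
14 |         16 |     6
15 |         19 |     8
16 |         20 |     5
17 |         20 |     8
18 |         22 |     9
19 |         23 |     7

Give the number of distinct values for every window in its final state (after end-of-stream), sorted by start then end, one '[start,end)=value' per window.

[0,5)=3 [2,7)=3 [4,9)=2 [6,11)=3 [8,13)=4 [10,15)=2 [12,17)=1 [14,19)=1 [16,21)=3 [18,23)=4 [20,25)=4 [22,27)=2

i=0 t=1 v=3: → [0,5); WM=-1
i=1 t=2 v=1: → [2,7),[0,5); WM=0
i=2 t=3 v=1: → [2,7),[0,5); WM=1
i=3 t=3 v=9: → [2,7),[0,5); WM=1
i=4 t=5 v=9: → [4,9),[2,7); WM=3
i=5 t=6 v=8: → [6,11),[4,9),[2,7); WM=4
i=6 t=9 v=2: → [8,13),[6,11); WM=7; [0,5) fires=3 [2,7) fires=3
i=7 t=9 v=4: → [8,13),[6,11); WM=7
i=8 t=5 v=4: DROP (t<7-0); WM=7
i=9 t=11 v=7: → [10,15),[8,13); WM=9; [4,9) fires=2
i=10 t=7 v=7: DROP (t<9-0); WM=9
i=11 t=12 v=8: → [12,17),[10,15),[8,13); WM=10
i=12 t=19 v=5: → [18,23),[16,21); WM=17; [6,11) fires=3 [8,13) fires=4 [10,15) fires=2 [12,17) fires=1
i=13 t=18 v=1: → [18,23),[16,21),[14,19); WM=17
i=14 t=16 v=6: DROP (t<17-0); WM=17
i=15 t=19 v=8: → [18,23),[16,21); WM=17
i=16 t=20 v=5: → [20,25),[18,23),[16,21); WM=18
i=17 t=20 v=8: → [20,25),[18,23),[16,21); WM=18
i=18 t=22 v=9: → [22,27),[20,25),[18,23); WM=20; [14,19) fires=1
i=19 t=23 v=7: → [22,27),[20,25); WM=21; [16,21) fires=3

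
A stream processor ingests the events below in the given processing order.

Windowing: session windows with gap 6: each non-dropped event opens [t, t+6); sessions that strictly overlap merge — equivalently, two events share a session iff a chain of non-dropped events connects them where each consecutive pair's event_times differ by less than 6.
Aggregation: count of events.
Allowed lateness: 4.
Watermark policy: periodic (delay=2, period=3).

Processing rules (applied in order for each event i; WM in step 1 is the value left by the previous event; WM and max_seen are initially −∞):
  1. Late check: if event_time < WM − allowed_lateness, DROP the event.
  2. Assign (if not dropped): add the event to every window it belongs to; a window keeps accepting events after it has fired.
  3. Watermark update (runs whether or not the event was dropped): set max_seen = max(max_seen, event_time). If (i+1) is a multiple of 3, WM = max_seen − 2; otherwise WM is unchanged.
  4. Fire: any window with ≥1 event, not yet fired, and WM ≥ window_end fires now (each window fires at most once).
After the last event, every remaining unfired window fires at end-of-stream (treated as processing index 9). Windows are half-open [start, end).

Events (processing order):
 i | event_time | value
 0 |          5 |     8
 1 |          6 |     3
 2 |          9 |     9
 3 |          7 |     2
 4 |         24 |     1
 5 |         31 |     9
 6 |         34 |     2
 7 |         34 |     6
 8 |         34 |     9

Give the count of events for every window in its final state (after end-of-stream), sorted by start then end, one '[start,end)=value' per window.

i=0 t=5 v=8: → [5,11); WM=−∞
i=1 t=6 v=3: → [5,12); WM=−∞
i=2 t=9 v=9: → [5,15); WM=7
i=3 t=7 v=2: → [5,15); WM=7
i=4 t=24 v=1: → [24,30); WM=7
i=5 t=31 v=9: → [31,37); WM=29
i=6 t=34 v=2: → [31,40); WM=29
i=7 t=34 v=6: → [31,40); WM=29
i=8 t=34 v=9: → [31,40); WM=32

[5,15)=4 [24,30)=1 [31,40)=4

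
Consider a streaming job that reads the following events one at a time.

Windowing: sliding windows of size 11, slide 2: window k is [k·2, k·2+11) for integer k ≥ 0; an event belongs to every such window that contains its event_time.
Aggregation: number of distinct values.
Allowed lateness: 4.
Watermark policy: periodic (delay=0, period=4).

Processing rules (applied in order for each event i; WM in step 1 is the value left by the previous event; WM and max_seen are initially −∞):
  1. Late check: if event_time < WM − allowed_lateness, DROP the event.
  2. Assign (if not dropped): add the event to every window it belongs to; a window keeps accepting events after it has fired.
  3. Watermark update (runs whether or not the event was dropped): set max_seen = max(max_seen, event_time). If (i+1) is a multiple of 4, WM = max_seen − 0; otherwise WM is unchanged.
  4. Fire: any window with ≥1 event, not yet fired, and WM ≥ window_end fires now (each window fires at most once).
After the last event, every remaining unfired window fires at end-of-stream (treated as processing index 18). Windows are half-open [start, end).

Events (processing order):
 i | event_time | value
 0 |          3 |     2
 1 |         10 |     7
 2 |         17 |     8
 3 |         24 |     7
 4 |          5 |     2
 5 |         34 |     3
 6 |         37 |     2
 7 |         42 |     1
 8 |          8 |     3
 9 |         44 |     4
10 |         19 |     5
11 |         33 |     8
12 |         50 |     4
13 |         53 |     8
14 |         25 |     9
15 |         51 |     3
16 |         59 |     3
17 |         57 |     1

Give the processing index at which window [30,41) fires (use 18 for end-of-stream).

7

i=0 t=3 v=2: → [2,13),[0,11); WM=−∞
i=1 t=10 v=7: → [10,21),[8,19),[6,17),[4,15),[2,13),[0,11); WM=−∞
i=2 t=17 v=8: → [16,27),[14,25),[12,23),[10,21),[8,19); WM=−∞
i=3 t=24 v=7: → [24,35),[22,33),[20,31),[18,29),[16,27),[14,25); WM=24; [0,11) fires=2 [2,13) fires=2 [4,15) fires=1 [6,17) fires=1 [8,19) fires=2 [10,21) fires=2 [12,23) fires=1
i=4 t=5 v=2: DROP (t<24-4); WM=24
i=5 t=34 v=3: → [34,45),[32,43),[30,41),[28,39),[26,37),[24,35); WM=24
i=6 t=37 v=2: → [36,47),[34,45),[32,43),[30,41),[28,39); WM=24
i=7 t=42 v=1: → [42,53),[40,51),[38,49),[36,47),[34,45),[32,43); WM=42; [14,25) fires=2 [16,27) fires=2 [18,29) fires=1 [20,31) fires=1 [22,33) fires=1 [24,35) fires=2 [26,37) fires=1 [28,39) fires=2 [30,41) fires=2
i=8 t=8 v=3: DROP (t<42-4); WM=42
i=9 t=44 v=4: → [44,55),[42,53),[40,51),[38,49),[36,47),[34,45); WM=42
i=10 t=19 v=5: DROP (t<42-4); WM=42
i=11 t=33 v=8: DROP (t<42-4); WM=44; [32,43) fires=3
i=12 t=50 v=4: → [50,61),[48,59),[46,57),[44,55),[42,53),[40,51); WM=44
i=13 t=53 v=8: → [52,63),[50,61),[48,59),[46,57),[44,55); WM=44
i=14 t=25 v=9: DROP (t<44-4); WM=44
i=15 t=51 v=3: → [50,61),[48,59),[46,57),[44,55),[42,53); WM=53; [34,45) fires=4 [36,47) fires=3 [38,49) fires=2 [40,51) fires=2 [42,53) fires=3
i=16 t=59 v=3: → [58,69),[56,67),[54,65),[52,63),[50,61); WM=53
i=17 t=57 v=1: → [56,67),[54,65),[52,63),[50,61),[48,59); WM=53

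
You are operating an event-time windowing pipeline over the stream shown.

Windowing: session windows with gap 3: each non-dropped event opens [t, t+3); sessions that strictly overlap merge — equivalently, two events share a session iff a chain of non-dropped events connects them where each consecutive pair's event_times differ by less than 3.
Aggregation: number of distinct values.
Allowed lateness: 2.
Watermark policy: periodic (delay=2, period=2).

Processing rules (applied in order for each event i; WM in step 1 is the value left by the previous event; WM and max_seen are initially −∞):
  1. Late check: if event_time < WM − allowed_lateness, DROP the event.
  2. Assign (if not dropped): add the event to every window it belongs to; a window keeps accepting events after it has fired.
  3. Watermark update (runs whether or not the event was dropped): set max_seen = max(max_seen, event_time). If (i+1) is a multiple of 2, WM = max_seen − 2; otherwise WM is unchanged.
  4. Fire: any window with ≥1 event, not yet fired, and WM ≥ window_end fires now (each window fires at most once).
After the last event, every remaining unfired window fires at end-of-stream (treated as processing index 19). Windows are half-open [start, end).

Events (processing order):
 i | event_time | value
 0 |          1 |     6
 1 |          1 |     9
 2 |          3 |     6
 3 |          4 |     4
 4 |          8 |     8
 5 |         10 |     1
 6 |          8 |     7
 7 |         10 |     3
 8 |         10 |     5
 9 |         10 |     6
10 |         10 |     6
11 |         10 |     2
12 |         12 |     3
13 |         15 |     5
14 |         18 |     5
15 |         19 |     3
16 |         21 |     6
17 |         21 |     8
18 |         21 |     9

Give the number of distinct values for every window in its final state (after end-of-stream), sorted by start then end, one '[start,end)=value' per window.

i=0 t=1 v=6: → [1,4); WM=−∞
i=1 t=1 v=9: → [1,4); WM=-1
i=2 t=3 v=6: → [1,6); WM=-1
i=3 t=4 v=4: → [1,7); WM=2
i=4 t=8 v=8: → [8,11); WM=2
i=5 t=10 v=1: → [8,13); WM=8
i=6 t=8 v=7: → [8,13); WM=8
i=7 t=10 v=3: → [8,13); WM=8
i=8 t=10 v=5: → [8,13); WM=8
i=9 t=10 v=6: → [8,13); WM=8
i=10 t=10 v=6: → [8,13); WM=8
i=11 t=10 v=2: → [8,13); WM=8
i=12 t=12 v=3: → [8,15); WM=8
i=13 t=15 v=5: → [15,18); WM=13
i=14 t=18 v=5: → [18,21); WM=13
i=15 t=19 v=3: → [18,22); WM=17
i=16 t=21 v=6: → [18,24); WM=17
i=17 t=21 v=8: → [18,24); WM=19
i=18 t=21 v=9: → [18,24); WM=19

[1,7)=3 [8,15)=7 [15,18)=1 [18,24)=5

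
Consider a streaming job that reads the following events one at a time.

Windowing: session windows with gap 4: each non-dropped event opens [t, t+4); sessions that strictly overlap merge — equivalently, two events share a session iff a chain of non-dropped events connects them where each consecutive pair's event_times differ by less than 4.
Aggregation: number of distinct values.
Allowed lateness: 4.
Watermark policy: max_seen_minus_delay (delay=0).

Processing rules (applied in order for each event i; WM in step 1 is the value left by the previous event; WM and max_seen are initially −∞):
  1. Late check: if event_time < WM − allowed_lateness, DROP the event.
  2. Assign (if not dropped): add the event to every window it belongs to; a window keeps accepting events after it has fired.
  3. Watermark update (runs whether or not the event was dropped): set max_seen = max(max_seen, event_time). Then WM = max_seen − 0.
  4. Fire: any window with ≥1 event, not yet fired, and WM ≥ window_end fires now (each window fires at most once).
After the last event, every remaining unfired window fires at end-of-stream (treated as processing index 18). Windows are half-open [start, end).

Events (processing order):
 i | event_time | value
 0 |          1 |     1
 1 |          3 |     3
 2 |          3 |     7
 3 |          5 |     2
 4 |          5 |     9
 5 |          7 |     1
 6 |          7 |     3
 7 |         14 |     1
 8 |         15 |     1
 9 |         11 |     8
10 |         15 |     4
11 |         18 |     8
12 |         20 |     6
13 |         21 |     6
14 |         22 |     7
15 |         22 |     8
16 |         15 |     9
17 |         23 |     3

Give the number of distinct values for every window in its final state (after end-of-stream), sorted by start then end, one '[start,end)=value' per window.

[1,11)=5 [11,27)=6

i=0 t=1 v=1: → [1,5); WM=1
i=1 t=3 v=3: → [1,7); WM=3
i=2 t=3 v=7: → [1,7); WM=3
i=3 t=5 v=2: → [1,9); WM=5
i=4 t=5 v=9: → [1,9); WM=5
i=5 t=7 v=1: → [1,11); WM=7
i=6 t=7 v=3: → [1,11); WM=7
i=7 t=14 v=1: → [14,18); WM=14
i=8 t=15 v=1: → [14,19); WM=15
i=9 t=11 v=8: → [11,19); WM=15
i=10 t=15 v=4: → [11,19); WM=15
i=11 t=18 v=8: → [11,22); WM=18
i=12 t=20 v=6: → [11,24); WM=20
i=13 t=21 v=6: → [11,25); WM=21
i=14 t=22 v=7: → [11,26); WM=22
i=15 t=22 v=8: → [11,26); WM=22
i=16 t=15 v=9: DROP (t<22-4); WM=22
i=17 t=23 v=3: → [11,27); WM=23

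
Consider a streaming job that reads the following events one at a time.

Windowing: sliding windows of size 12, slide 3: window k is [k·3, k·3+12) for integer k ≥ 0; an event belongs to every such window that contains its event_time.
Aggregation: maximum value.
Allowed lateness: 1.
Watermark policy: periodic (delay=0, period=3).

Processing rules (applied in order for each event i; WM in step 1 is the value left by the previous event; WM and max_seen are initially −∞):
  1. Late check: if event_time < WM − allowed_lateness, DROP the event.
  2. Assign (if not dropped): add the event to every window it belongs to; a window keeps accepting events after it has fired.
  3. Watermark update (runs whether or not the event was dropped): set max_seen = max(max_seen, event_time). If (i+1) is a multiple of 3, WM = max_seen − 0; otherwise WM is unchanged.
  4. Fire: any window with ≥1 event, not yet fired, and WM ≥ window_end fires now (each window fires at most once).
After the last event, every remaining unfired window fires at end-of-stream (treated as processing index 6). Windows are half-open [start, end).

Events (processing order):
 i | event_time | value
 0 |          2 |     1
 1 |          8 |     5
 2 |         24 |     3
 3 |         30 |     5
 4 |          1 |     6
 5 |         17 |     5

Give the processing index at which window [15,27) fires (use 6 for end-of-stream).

i=0 t=2 v=1: → [0,12); WM=−∞
i=1 t=8 v=5: → [6,18),[3,15),[0,12); WM=−∞
i=2 t=24 v=3: → [24,36),[21,33),[18,30),[15,27); WM=24; [0,12) fires=5 [3,15) fires=5 [6,18) fires=5
i=3 t=30 v=5: → [30,42),[27,39),[24,36),[21,33); WM=24
i=4 t=1 v=6: DROP (t<24-1); WM=24
i=5 t=17 v=5: DROP (t<24-1); WM=30; [15,27) fires=3 [18,30) fires=3

5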